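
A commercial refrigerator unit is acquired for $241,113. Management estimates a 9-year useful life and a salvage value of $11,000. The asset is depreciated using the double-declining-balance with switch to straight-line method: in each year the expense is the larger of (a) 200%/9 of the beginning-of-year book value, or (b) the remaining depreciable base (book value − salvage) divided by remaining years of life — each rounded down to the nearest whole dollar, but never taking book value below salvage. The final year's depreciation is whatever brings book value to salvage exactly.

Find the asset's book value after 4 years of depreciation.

Depreciable base = $241,113 − $11,000 = $230,113.
Year 1: DB = ⌊$241,113 × 200%/9⌋ = $53,580; SL = ⌊$230,113/9⌋ = $25,568 → take DB $53,580. Book value $187,533.
Year 2: DB = ⌊$187,533 × 200%/9⌋ = $41,674; SL = ⌊$176,533/8⌋ = $22,066 → take DB $41,674. Book value $145,859.
Year 3: DB = ⌊$145,859 × 200%/9⌋ = $32,413; SL = ⌊$134,859/7⌋ = $19,265 → take DB $32,413. Book value $113,446.
Year 4: DB = ⌊$113,446 × 200%/9⌋ = $25,210; SL = ⌊$102,446/6⌋ = $17,074 → take DB $25,210. Book value $88,236.

$88,236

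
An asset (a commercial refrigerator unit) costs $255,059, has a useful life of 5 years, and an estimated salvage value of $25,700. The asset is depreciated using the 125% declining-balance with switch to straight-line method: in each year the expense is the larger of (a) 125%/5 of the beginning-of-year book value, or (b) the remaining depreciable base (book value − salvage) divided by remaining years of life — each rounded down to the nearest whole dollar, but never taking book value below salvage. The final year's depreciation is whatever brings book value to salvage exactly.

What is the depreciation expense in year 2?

Depreciable base = $255,059 − $25,700 = $229,359.
Year 1: DB = ⌊$255,059 × 125%/5⌋ = $63,764; SL = ⌊$229,359/5⌋ = $45,871 → take DB $63,764. Book value $191,295.
Year 2: DB = ⌊$191,295 × 125%/5⌋ = $47,823; SL = ⌊$165,595/4⌋ = $41,398 → take DB $47,823. Book value $143,472.

$47,823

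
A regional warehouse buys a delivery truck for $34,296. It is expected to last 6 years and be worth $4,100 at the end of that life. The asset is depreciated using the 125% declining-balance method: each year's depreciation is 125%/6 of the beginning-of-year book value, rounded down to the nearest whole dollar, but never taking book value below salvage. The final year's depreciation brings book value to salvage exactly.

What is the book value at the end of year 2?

Depreciable base = $34,296 − $4,100 = $30,196.
Year 1: ⌊$34,296 × 125%/6⌋ = $7,145. Book value $27,151.
Year 2: ⌊$27,151 × 125%/6⌋ = $5,656. Book value $21,495.

$21,495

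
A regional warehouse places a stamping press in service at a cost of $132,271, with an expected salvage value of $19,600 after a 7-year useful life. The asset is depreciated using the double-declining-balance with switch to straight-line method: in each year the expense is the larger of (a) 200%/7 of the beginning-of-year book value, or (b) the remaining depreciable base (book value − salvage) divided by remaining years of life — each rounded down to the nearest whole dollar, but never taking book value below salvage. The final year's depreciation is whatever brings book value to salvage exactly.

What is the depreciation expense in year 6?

Depreciable base = $132,271 − $19,600 = $112,671.
Year 1: DB = ⌊$132,271 × 200%/7⌋ = $37,791; SL = ⌊$112,671/7⌋ = $16,095 → take DB $37,791. Book value $94,480.
Year 2: DB = ⌊$94,480 × 200%/7⌋ = $26,994; SL = ⌊$74,880/6⌋ = $12,480 → take DB $26,994. Book value $67,486.
Year 3: DB = ⌊$67,486 × 200%/7⌋ = $19,281; SL = ⌊$47,886/5⌋ = $9,577 → take DB $19,281. Book value $48,205.
Year 4: DB = ⌊$48,205 × 200%/7⌋ = $13,772; SL = ⌊$28,605/4⌋ = $7,151 → take DB $13,772. Book value $34,433.
Year 5: DB = ⌊$34,433 × 200%/7⌋ = $9,838; SL = ⌊$14,833/3⌋ = $4,944 → take DB $9,838. Book value $24,595.
Year 6: DB = ⌊$24,595 × 200%/7⌋ = $7,027; SL = ⌊$4,995/2⌋ = $2,497 → take DB $7,027, capped at $4,995. Book value $19,600.

$4,995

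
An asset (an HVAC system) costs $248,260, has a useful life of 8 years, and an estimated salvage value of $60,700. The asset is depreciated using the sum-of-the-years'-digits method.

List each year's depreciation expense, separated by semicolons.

Depreciable base = $248,260 − $60,700 = $187,560.
Sum of the years' digits = 8+7+6+5+4+3+2+1 = 36.
Year 1: $187,560 × 8/36 = $41,680. Book value $206,580.
Year 2: $187,560 × 7/36 = $36,470. Book value $170,110.
Year 3: $187,560 × 6/36 = $31,260. Book value $138,850.
Year 4: $187,560 × 5/36 = $26,050. Book value $112,800.
Year 5: $187,560 × 4/36 = $20,840. Book value $91,960.
Year 6: $187,560 × 3/36 = $15,630. Book value $76,330.
Year 7: $187,560 × 2/36 = $10,420. Book value $65,910.
Year 8: $187,560 × 1/36 = $5,210. Book value $60,700.

$41,680; $36,470; $31,260; $26,050; $20,840; $15,630; $10,420; $5,210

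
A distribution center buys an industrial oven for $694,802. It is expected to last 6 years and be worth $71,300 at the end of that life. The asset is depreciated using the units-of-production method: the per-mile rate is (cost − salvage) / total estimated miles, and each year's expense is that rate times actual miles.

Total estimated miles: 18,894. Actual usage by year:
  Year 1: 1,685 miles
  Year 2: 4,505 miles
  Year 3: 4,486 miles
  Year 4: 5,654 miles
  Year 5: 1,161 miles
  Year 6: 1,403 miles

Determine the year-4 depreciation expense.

Depreciable base = $694,802 − $71,300 = $623,502.
Rate = $623,502 / 18,894 miles = $33 per mile.
Year 1: 1,685 × $33 = $55,605. Book value $639,197.
Year 2: 4,505 × $33 = $148,665. Book value $490,532.
Year 3: 4,486 × $33 = $148,038. Book value $342,494.
Year 4: 5,654 × $33 = $186,582. Book value $155,912.

$186,582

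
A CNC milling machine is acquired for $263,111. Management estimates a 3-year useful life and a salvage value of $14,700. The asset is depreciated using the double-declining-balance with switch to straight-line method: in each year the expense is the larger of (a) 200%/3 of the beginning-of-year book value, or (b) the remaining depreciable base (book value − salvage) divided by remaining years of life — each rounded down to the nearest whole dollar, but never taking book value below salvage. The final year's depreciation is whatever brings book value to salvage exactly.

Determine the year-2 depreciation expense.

Depreciable base = $263,111 − $14,700 = $248,411.
Year 1: DB = ⌊$263,111 × 200%/3⌋ = $175,407; SL = ⌊$248,411/3⌋ = $82,803 → take DB $175,407. Book value $87,704.
Year 2: DB = ⌊$87,704 × 200%/3⌋ = $58,469; SL = ⌊$73,004/2⌋ = $36,502 → take DB $58,469. Book value $29,235.

$58,469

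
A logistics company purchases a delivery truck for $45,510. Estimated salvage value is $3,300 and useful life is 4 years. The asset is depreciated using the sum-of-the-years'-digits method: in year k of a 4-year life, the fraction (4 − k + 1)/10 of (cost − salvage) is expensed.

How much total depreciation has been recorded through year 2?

Depreciable base = $45,510 − $3,300 = $42,210.
Sum of the years' digits = 4+3+2+1 = 10.
Year 1: $42,210 × 4/10 = $16,884. Book value $28,626.
Year 2: $42,210 × 3/10 = $12,663. Book value $15,963.
Accumulated through year 2 = $45,510 − $15,963 = $29,547.

$29,547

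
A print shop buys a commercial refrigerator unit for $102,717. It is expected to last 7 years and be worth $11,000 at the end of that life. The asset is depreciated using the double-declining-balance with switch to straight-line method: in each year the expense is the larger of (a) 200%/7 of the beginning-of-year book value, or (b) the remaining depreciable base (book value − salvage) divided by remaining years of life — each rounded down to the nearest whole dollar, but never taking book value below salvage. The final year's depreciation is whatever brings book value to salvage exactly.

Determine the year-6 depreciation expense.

$5,457

Depreciable base = $102,717 − $11,000 = $91,717.
Year 1: DB = ⌊$102,717 × 200%/7⌋ = $29,347; SL = ⌊$91,717/7⌋ = $13,102 → take DB $29,347. Book value $73,370.
Year 2: DB = ⌊$73,370 × 200%/7⌋ = $20,962; SL = ⌊$62,370/6⌋ = $10,395 → take DB $20,962. Book value $52,408.
Year 3: DB = ⌊$52,408 × 200%/7⌋ = $14,973; SL = ⌊$41,408/5⌋ = $8,281 → take DB $14,973. Book value $37,435.
Year 4: DB = ⌊$37,435 × 200%/7⌋ = $10,695; SL = ⌊$26,435/4⌋ = $6,608 → take DB $10,695. Book value $26,740.
Year 5: DB = ⌊$26,740 × 200%/7⌋ = $7,640; SL = ⌊$15,740/3⌋ = $5,246 → take DB $7,640. Book value $19,100.
Year 6: DB = ⌊$19,100 × 200%/7⌋ = $5,457; SL = ⌊$8,100/2⌋ = $4,050 → take DB $5,457. Book value $13,643.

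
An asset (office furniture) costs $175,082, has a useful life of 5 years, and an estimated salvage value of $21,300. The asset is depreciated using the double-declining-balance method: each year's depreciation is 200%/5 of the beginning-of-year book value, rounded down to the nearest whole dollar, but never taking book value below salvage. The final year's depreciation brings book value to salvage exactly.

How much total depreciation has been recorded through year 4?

Depreciable base = $175,082 − $21,300 = $153,782.
Year 1: ⌊$175,082 × 200%/5⌋ = $70,032. Book value $105,050.
Year 2: ⌊$105,050 × 200%/5⌋ = $42,020. Book value $63,030.
Year 3: ⌊$63,030 × 200%/5⌋ = $25,212. Book value $37,818.
Year 4: ⌊$37,818 × 200%/5⌋ = $15,127. Book value $22,691.
Accumulated through year 4 = $175,082 − $22,691 = $152,391.

$152,391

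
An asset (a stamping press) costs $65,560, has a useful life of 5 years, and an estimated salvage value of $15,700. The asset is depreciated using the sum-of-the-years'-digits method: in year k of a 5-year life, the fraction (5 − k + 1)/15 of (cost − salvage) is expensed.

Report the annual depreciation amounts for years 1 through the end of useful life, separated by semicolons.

Depreciable base = $65,560 − $15,700 = $49,860.
Sum of the years' digits = 5+4+3+2+1 = 15.
Year 1: $49,860 × 5/15 = $16,620. Book value $48,940.
Year 2: $49,860 × 4/15 = $13,296. Book value $35,644.
Year 3: $49,860 × 3/15 = $9,972. Book value $25,672.
Year 4: $49,860 × 2/15 = $6,648. Book value $19,024.
Year 5: $49,860 × 1/15 = $3,324. Book value $15,700.

$16,620; $13,296; $9,972; $6,648; $3,324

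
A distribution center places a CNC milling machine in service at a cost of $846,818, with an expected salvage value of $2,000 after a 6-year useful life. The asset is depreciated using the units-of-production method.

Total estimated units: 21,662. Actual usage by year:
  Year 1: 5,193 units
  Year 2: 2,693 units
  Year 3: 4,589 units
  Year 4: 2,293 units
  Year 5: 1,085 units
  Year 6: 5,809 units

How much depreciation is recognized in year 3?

$178,971

Depreciable base = $846,818 − $2,000 = $844,818.
Rate = $844,818 / 21,662 units = $39 per unit.
Year 1: 5,193 × $39 = $202,527. Book value $644,291.
Year 2: 2,693 × $39 = $105,027. Book value $539,264.
Year 3: 4,589 × $39 = $178,971. Book value $360,293.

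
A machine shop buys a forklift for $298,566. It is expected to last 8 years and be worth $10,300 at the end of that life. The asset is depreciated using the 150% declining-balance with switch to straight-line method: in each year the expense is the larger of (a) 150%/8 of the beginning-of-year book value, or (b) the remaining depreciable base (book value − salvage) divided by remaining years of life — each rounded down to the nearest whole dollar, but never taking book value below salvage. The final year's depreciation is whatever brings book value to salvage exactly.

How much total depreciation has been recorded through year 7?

$258,311

Depreciable base = $298,566 − $10,300 = $288,266.
Year 1: DB = ⌊$298,566 × 150%/8⌋ = $55,981; SL = ⌊$288,266/8⌋ = $36,033 → take DB $55,981. Book value $242,585.
Year 2: DB = ⌊$242,585 × 150%/8⌋ = $45,484; SL = ⌊$232,285/7⌋ = $33,183 → take DB $45,484. Book value $197,101.
Year 3: DB = ⌊$197,101 × 150%/8⌋ = $36,956; SL = ⌊$186,801/6⌋ = $31,133 → take DB $36,956. Book value $160,145.
Year 4: DB = ⌊$160,145 × 150%/8⌋ = $30,027; SL = ⌊$149,845/5⌋ = $29,969 → take DB $30,027. Book value $130,118.
Year 5: DB = ⌊$130,118 × 150%/8⌋ = $24,397; SL = ⌊$119,818/4⌋ = $29,954 → take SL $29,954. Book value $100,164.
Year 6: DB = ⌊$100,164 × 150%/8⌋ = $18,780; SL = ⌊$89,864/3⌋ = $29,954 → take SL $29,954. Book value $70,210.
Year 7: DB = ⌊$70,210 × 150%/8⌋ = $13,164; SL = ⌊$59,910/2⌋ = $29,955 → take SL $29,955. Book value $40,255.
Accumulated through year 7 = $298,566 − $40,255 = $258,311.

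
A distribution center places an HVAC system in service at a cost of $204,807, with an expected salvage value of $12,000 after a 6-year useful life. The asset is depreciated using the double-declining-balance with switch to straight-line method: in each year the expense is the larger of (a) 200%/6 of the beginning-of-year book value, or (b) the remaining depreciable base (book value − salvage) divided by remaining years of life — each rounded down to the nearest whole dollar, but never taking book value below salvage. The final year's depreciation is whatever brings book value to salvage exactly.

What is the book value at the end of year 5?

Depreciable base = $204,807 − $12,000 = $192,807.
Year 1: DB = ⌊$204,807 × 200%/6⌋ = $68,269; SL = ⌊$192,807/6⌋ = $32,134 → take DB $68,269. Book value $136,538.
Year 2: DB = ⌊$136,538 × 200%/6⌋ = $45,512; SL = ⌊$124,538/5⌋ = $24,907 → take DB $45,512. Book value $91,026.
Year 3: DB = ⌊$91,026 × 200%/6⌋ = $30,342; SL = ⌊$79,026/4⌋ = $19,756 → take DB $30,342. Book value $60,684.
Year 4: DB = ⌊$60,684 × 200%/6⌋ = $20,228; SL = ⌊$48,684/3⌋ = $16,228 → take DB $20,228. Book value $40,456.
Year 5: DB = ⌊$40,456 × 200%/6⌋ = $13,485; SL = ⌊$28,456/2⌋ = $14,228 → take SL $14,228. Book value $26,228.

$26,228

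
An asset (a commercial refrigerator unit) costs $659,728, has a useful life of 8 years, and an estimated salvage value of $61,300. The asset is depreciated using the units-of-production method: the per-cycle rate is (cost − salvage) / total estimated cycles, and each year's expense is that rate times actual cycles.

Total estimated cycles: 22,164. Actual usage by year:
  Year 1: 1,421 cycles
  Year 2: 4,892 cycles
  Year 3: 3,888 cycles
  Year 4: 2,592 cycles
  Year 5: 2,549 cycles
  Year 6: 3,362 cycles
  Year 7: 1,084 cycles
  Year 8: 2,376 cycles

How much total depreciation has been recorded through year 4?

Depreciable base = $659,728 − $61,300 = $598,428.
Rate = $598,428 / 22,164 cycles = $27 per cycle.
Year 1: 1,421 × $27 = $38,367. Book value $621,361.
Year 2: 4,892 × $27 = $132,084. Book value $489,277.
Year 3: 3,888 × $27 = $104,976. Book value $384,301.
Year 4: 2,592 × $27 = $69,984. Book value $314,317.
Accumulated through year 4 = $659,728 − $314,317 = $345,411.

$345,411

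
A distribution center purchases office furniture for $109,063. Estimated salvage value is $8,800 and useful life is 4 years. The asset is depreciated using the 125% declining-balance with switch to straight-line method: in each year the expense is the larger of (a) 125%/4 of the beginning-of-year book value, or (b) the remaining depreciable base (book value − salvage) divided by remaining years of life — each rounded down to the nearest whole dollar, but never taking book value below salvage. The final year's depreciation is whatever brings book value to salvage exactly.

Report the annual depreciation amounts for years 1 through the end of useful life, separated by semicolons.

$34,082; $23,431; $21,375; $21,375

Depreciable base = $109,063 − $8,800 = $100,263.
Year 1: DB = ⌊$109,063 × 125%/4⌋ = $34,082; SL = ⌊$100,263/4⌋ = $25,065 → take DB $34,082. Book value $74,981.
Year 2: DB = ⌊$74,981 × 125%/4⌋ = $23,431; SL = ⌊$66,181/3⌋ = $22,060 → take DB $23,431. Book value $51,550.
Year 3: DB = ⌊$51,550 × 125%/4⌋ = $16,109; SL = ⌊$42,750/2⌋ = $21,375 → take SL $21,375. Book value $30,175.
Year 4 (final): $30,175 − $8,800 = $21,375. Book value $8,800.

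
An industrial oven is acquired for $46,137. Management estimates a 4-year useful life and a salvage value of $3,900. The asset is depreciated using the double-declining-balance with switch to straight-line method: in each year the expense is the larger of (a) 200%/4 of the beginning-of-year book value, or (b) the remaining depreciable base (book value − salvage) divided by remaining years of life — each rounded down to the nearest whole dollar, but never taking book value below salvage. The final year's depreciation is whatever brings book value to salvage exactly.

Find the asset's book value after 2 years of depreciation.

$11,535

Depreciable base = $46,137 − $3,900 = $42,237.
Year 1: DB = ⌊$46,137 × 200%/4⌋ = $23,068; SL = ⌊$42,237/4⌋ = $10,559 → take DB $23,068. Book value $23,069.
Year 2: DB = ⌊$23,069 × 200%/4⌋ = $11,534; SL = ⌊$19,169/3⌋ = $6,389 → take DB $11,534. Book value $11,535.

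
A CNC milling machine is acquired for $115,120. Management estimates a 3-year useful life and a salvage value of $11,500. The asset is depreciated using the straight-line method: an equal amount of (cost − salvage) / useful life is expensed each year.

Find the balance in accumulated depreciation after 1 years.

$34,540

Depreciable base = $115,120 − $11,500 = $103,620.
Annual expense = $103,620 / 3 = $34,540.
End of year 1: book value $80,580.
Accumulated through year 1 = $115,120 − $80,580 = $34,540.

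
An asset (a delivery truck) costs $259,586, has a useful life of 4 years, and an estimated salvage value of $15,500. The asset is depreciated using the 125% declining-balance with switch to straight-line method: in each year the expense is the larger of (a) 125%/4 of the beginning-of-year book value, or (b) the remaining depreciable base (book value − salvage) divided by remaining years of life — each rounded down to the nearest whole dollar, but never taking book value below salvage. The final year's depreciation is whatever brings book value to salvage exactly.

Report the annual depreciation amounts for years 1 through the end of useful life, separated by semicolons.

Depreciable base = $259,586 − $15,500 = $244,086.
Year 1: DB = ⌊$259,586 × 125%/4⌋ = $81,120; SL = ⌊$244,086/4⌋ = $61,021 → take DB $81,120. Book value $178,466.
Year 2: DB = ⌊$178,466 × 125%/4⌋ = $55,770; SL = ⌊$162,966/3⌋ = $54,322 → take DB $55,770. Book value $122,696.
Year 3: DB = ⌊$122,696 × 125%/4⌋ = $38,342; SL = ⌊$107,196/2⌋ = $53,598 → take SL $53,598. Book value $69,098.
Year 4 (final): $69,098 − $15,500 = $53,598. Book value $15,500.

$81,120; $55,770; $53,598; $53,598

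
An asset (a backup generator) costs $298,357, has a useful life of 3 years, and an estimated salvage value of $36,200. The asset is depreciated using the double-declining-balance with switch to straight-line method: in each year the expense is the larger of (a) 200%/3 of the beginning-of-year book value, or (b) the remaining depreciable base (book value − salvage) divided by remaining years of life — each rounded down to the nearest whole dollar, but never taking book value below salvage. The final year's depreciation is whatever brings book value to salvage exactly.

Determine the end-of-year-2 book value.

Depreciable base = $298,357 − $36,200 = $262,157.
Year 1: DB = ⌊$298,357 × 200%/3⌋ = $198,904; SL = ⌊$262,157/3⌋ = $87,385 → take DB $198,904. Book value $99,453.
Year 2: DB = ⌊$99,453 × 200%/3⌋ = $66,302; SL = ⌊$63,253/2⌋ = $31,626 → take DB $66,302, capped at $63,253. Book value $36,200.

$36,200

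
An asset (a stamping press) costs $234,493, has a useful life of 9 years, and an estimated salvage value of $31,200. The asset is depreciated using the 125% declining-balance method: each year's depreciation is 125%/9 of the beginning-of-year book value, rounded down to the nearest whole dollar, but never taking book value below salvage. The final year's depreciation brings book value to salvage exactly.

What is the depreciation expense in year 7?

$13,278

Depreciable base = $234,493 − $31,200 = $203,293.
Year 1: ⌊$234,493 × 125%/9⌋ = $32,568. Book value $201,925.
Year 2: ⌊$201,925 × 125%/9⌋ = $28,045. Book value $173,880.
Year 3: ⌊$173,880 × 125%/9⌋ = $24,150. Book value $149,730.
Year 4: ⌊$149,730 × 125%/9⌋ = $20,795. Book value $128,935.
Year 5: ⌊$128,935 × 125%/9⌋ = $17,907. Book value $111,028.
Year 6: ⌊$111,028 × 125%/9⌋ = $15,420. Book value $95,608.
Year 7: ⌊$95,608 × 125%/9⌋ = $13,278. Book value $82,330.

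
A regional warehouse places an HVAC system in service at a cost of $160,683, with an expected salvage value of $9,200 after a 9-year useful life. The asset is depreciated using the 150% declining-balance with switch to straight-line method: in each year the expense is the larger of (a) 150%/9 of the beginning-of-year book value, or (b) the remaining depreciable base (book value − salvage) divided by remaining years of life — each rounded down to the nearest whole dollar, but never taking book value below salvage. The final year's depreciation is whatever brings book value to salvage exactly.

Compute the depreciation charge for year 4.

Depreciable base = $160,683 − $9,200 = $151,483.
Year 1: DB = ⌊$160,683 × 150%/9⌋ = $26,780; SL = ⌊$151,483/9⌋ = $16,831 → take DB $26,780. Book value $133,903.
Year 2: DB = ⌊$133,903 × 150%/9⌋ = $22,317; SL = ⌊$124,703/8⌋ = $15,587 → take DB $22,317. Book value $111,586.
Year 3: DB = ⌊$111,586 × 150%/9⌋ = $18,597; SL = ⌊$102,386/7⌋ = $14,626 → take DB $18,597. Book value $92,989.
Year 4: DB = ⌊$92,989 × 150%/9⌋ = $15,498; SL = ⌊$83,789/6⌋ = $13,964 → take DB $15,498. Book value $77,491.

$15,498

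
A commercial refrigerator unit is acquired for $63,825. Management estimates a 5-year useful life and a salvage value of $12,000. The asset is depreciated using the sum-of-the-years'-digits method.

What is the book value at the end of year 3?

$22,365

Depreciable base = $63,825 − $12,000 = $51,825.
Sum of the years' digits = 5+4+3+2+1 = 15.
Year 1: $51,825 × 5/15 = $17,275. Book value $46,550.
Year 2: $51,825 × 4/15 = $13,820. Book value $32,730.
Year 3: $51,825 × 3/15 = $10,365. Book value $22,365.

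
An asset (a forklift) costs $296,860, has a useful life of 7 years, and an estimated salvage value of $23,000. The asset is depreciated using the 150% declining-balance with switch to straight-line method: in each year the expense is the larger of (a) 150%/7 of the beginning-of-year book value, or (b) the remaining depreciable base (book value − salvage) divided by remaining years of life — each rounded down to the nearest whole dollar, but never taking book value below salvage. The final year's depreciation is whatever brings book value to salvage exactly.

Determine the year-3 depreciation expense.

$39,271

Depreciable base = $296,860 − $23,000 = $273,860.
Year 1: DB = ⌊$296,860 × 150%/7⌋ = $63,612; SL = ⌊$273,860/7⌋ = $39,122 → take DB $63,612. Book value $233,248.
Year 2: DB = ⌊$233,248 × 150%/7⌋ = $49,981; SL = ⌊$210,248/6⌋ = $35,041 → take DB $49,981. Book value $183,267.
Year 3: DB = ⌊$183,267 × 150%/7⌋ = $39,271; SL = ⌊$160,267/5⌋ = $32,053 → take DB $39,271. Book value $143,996.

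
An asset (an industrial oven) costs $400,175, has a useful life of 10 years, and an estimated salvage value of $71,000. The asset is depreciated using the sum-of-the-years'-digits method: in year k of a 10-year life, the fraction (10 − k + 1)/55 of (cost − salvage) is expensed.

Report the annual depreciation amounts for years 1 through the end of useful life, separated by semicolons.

$59,850; $53,865; $47,880; $41,895; $35,910; $29,925; $23,940; $17,955; $11,970; $5,985

Depreciable base = $400,175 − $71,000 = $329,175.
Sum of the years' digits = 10+9+8+7+6+5+4+3+2+1 = 55.
Year 1: $329,175 × 10/55 = $59,850. Book value $340,325.
Year 2: $329,175 × 9/55 = $53,865. Book value $286,460.
Year 3: $329,175 × 8/55 = $47,880. Book value $238,580.
Year 4: $329,175 × 7/55 = $41,895. Book value $196,685.
Year 5: $329,175 × 6/55 = $35,910. Book value $160,775.
Year 6: $329,175 × 5/55 = $29,925. Book value $130,850.
Year 7: $329,175 × 4/55 = $23,940. Book value $106,910.
Year 8: $329,175 × 3/55 = $17,955. Book value $88,955.
Year 9: $329,175 × 2/55 = $11,970. Book value $76,985.
Year 10: $329,175 × 1/55 = $5,985. Book value $71,000.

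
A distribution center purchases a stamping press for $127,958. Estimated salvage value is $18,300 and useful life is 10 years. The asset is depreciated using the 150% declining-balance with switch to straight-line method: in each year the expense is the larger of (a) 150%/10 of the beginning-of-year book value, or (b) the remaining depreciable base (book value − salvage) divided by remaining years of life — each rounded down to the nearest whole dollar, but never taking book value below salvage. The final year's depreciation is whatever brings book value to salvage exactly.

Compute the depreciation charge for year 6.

Depreciable base = $127,958 − $18,300 = $109,658.
Year 1: DB = ⌊$127,958 × 150%/10⌋ = $19,193; SL = ⌊$109,658/10⌋ = $10,965 → take DB $19,193. Book value $108,765.
Year 2: DB = ⌊$108,765 × 150%/10⌋ = $16,314; SL = ⌊$90,465/9⌋ = $10,051 → take DB $16,314. Book value $92,451.
Year 3: DB = ⌊$92,451 × 150%/10⌋ = $13,867; SL = ⌊$74,151/8⌋ = $9,268 → take DB $13,867. Book value $78,584.
Year 4: DB = ⌊$78,584 × 150%/10⌋ = $11,787; SL = ⌊$60,284/7⌋ = $8,612 → take DB $11,787. Book value $66,797.
Year 5: DB = ⌊$66,797 × 150%/10⌋ = $10,019; SL = ⌊$48,497/6⌋ = $8,082 → take DB $10,019. Book value $56,778.
Year 6: DB = ⌊$56,778 × 150%/10⌋ = $8,516; SL = ⌊$38,478/5⌋ = $7,695 → take DB $8,516. Book value $48,262.

$8,516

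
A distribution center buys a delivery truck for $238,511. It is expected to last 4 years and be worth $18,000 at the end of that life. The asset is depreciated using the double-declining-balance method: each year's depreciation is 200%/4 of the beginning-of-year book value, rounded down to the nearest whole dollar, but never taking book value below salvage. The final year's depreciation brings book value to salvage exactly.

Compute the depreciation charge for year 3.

$29,814

Depreciable base = $238,511 − $18,000 = $220,511.
Year 1: ⌊$238,511 × 200%/4⌋ = $119,255. Book value $119,256.
Year 2: ⌊$119,256 × 200%/4⌋ = $59,628. Book value $59,628.
Year 3: ⌊$59,628 × 200%/4⌋ = $29,814. Book value $29,814.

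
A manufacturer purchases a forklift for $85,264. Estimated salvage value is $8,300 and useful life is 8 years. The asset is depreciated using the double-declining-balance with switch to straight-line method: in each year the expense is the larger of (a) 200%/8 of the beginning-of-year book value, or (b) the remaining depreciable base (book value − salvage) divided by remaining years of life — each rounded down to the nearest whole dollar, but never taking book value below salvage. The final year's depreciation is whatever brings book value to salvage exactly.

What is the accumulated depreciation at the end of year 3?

Depreciable base = $85,264 − $8,300 = $76,964.
Year 1: DB = ⌊$85,264 × 200%/8⌋ = $21,316; SL = ⌊$76,964/8⌋ = $9,620 → take DB $21,316. Book value $63,948.
Year 2: DB = ⌊$63,948 × 200%/8⌋ = $15,987; SL = ⌊$55,648/7⌋ = $7,949 → take DB $15,987. Book value $47,961.
Year 3: DB = ⌊$47,961 × 200%/8⌋ = $11,990; SL = ⌊$39,661/6⌋ = $6,610 → take DB $11,990. Book value $35,971.
Accumulated through year 3 = $85,264 − $35,971 = $49,293.

$49,293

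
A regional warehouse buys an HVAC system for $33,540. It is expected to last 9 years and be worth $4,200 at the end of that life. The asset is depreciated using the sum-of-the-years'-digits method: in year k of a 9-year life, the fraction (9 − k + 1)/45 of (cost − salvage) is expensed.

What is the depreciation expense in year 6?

$2,608

Depreciable base = $33,540 − $4,200 = $29,340.
Sum of the years' digits = 9+8+7+6+5+4+3+2+1 = 45.
Year 1: $29,340 × 9/45 = $5,868. Book value $27,672.
Year 2: $29,340 × 8/45 = $5,216. Book value $22,456.
Year 3: $29,340 × 7/45 = $4,564. Book value $17,892.
Year 4: $29,340 × 6/45 = $3,912. Book value $13,980.
Year 5: $29,340 × 5/45 = $3,260. Book value $10,720.
Year 6: $29,340 × 4/45 = $2,608. Book value $8,112.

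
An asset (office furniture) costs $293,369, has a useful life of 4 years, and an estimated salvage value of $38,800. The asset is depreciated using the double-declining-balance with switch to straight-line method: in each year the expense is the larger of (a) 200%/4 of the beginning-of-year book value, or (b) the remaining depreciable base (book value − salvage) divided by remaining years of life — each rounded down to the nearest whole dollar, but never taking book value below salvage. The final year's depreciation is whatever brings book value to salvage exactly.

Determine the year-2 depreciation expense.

Depreciable base = $293,369 − $38,800 = $254,569.
Year 1: DB = ⌊$293,369 × 200%/4⌋ = $146,684; SL = ⌊$254,569/4⌋ = $63,642 → take DB $146,684. Book value $146,685.
Year 2: DB = ⌊$146,685 × 200%/4⌋ = $73,342; SL = ⌊$107,885/3⌋ = $35,961 → take DB $73,342. Book value $73,343.

$73,342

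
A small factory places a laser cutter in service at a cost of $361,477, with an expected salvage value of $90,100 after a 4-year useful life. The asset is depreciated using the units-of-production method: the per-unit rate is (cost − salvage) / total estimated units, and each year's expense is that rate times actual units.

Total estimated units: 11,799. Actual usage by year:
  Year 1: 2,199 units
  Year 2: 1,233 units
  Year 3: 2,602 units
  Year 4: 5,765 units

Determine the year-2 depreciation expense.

$28,359

Depreciable base = $361,477 − $90,100 = $271,377.
Rate = $271,377 / 11,799 units = $23 per unit.
Year 1: 2,199 × $23 = $50,577. Book value $310,900.
Year 2: 1,233 × $23 = $28,359. Book value $282,541.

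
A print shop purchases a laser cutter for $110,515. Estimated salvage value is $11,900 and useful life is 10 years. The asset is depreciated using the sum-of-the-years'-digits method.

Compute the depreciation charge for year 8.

Depreciable base = $110,515 − $11,900 = $98,615.
Sum of the years' digits = 10+9+8+7+6+5+4+3+2+1 = 55.
Year 1: $98,615 × 10/55 = $17,930. Book value $92,585.
Year 2: $98,615 × 9/55 = $16,137. Book value $76,448.
Year 3: $98,615 × 8/55 = $14,344. Book value $62,104.
Year 4: $98,615 × 7/55 = $12,551. Book value $49,553.
Year 5: $98,615 × 6/55 = $10,758. Book value $38,795.
Year 6: $98,615 × 5/55 = $8,965. Book value $29,830.
Year 7: $98,615 × 4/55 = $7,172. Book value $22,658.
Year 8: $98,615 × 3/55 = $5,379. Book value $17,279.

$5,379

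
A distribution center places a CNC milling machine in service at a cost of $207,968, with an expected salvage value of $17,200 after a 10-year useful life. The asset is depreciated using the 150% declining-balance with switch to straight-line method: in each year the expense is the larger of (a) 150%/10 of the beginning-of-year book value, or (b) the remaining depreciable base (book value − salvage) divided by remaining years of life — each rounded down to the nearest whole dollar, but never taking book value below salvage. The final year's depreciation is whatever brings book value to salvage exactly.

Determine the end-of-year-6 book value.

Depreciable base = $207,968 − $17,200 = $190,768.
Year 1: DB = ⌊$207,968 × 150%/10⌋ = $31,195; SL = ⌊$190,768/10⌋ = $19,076 → take DB $31,195. Book value $176,773.
Year 2: DB = ⌊$176,773 × 150%/10⌋ = $26,515; SL = ⌊$159,573/9⌋ = $17,730 → take DB $26,515. Book value $150,258.
Year 3: DB = ⌊$150,258 × 150%/10⌋ = $22,538; SL = ⌊$133,058/8⌋ = $16,632 → take DB $22,538. Book value $127,720.
Year 4: DB = ⌊$127,720 × 150%/10⌋ = $19,158; SL = ⌊$110,520/7⌋ = $15,788 → take DB $19,158. Book value $108,562.
Year 5: DB = ⌊$108,562 × 150%/10⌋ = $16,284; SL = ⌊$91,362/6⌋ = $15,227 → take DB $16,284. Book value $92,278.
Year 6: DB = ⌊$92,278 × 150%/10⌋ = $13,841; SL = ⌊$75,078/5⌋ = $15,015 → take SL $15,015. Book value $77,263.

$77,263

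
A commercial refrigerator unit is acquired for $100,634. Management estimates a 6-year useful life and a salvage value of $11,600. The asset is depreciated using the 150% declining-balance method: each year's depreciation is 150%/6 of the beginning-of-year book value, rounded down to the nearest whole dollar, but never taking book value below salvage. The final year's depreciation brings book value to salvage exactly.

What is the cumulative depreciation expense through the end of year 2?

$44,027

Depreciable base = $100,634 − $11,600 = $89,034.
Year 1: ⌊$100,634 × 150%/6⌋ = $25,158. Book value $75,476.
Year 2: ⌊$75,476 × 150%/6⌋ = $18,869. Book value $56,607.
Accumulated through year 2 = $100,634 − $56,607 = $44,027.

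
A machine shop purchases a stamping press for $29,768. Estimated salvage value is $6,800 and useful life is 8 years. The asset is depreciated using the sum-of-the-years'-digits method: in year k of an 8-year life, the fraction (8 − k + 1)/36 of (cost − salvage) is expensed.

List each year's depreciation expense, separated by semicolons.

Depreciable base = $29,768 − $6,800 = $22,968.
Sum of the years' digits = 8+7+6+5+4+3+2+1 = 36.
Year 1: $22,968 × 8/36 = $5,104. Book value $24,664.
Year 2: $22,968 × 7/36 = $4,466. Book value $20,198.
Year 3: $22,968 × 6/36 = $3,828. Book value $16,370.
Year 4: $22,968 × 5/36 = $3,190. Book value $13,180.
Year 5: $22,968 × 4/36 = $2,552. Book value $10,628.
Year 6: $22,968 × 3/36 = $1,914. Book value $8,714.
Year 7: $22,968 × 2/36 = $1,276. Book value $7,438.
Year 8: $22,968 × 1/36 = $638. Book value $6,800.

$5,104; $4,466; $3,828; $3,190; $2,552; $1,914; $1,276; $638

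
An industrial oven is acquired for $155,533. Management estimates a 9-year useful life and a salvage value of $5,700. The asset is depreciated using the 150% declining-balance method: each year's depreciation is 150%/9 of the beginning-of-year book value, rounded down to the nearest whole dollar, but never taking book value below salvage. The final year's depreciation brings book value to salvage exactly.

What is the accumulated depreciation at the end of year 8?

$119,358

Depreciable base = $155,533 − $5,700 = $149,833.
Year 1: ⌊$155,533 × 150%/9⌋ = $25,922. Book value $129,611.
Year 2: ⌊$129,611 × 150%/9⌋ = $21,601. Book value $108,010.
Year 3: ⌊$108,010 × 150%/9⌋ = $18,001. Book value $90,009.
Year 4: ⌊$90,009 × 150%/9⌋ = $15,001. Book value $75,008.
Year 5: ⌊$75,008 × 150%/9⌋ = $12,501. Book value $62,507.
Year 6: ⌊$62,507 × 150%/9⌋ = $10,417. Book value $52,090.
Year 7: ⌊$52,090 × 150%/9⌋ = $8,681. Book value $43,409.
Year 8: ⌊$43,409 × 150%/9⌋ = $7,234. Book value $36,175.
Accumulated through year 8 = $155,533 − $36,175 = $119,358.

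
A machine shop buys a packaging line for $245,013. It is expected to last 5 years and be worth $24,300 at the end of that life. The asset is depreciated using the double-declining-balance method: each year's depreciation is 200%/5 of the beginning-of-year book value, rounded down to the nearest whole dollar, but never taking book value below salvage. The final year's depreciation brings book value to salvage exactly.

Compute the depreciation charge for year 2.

Depreciable base = $245,013 − $24,300 = $220,713.
Year 1: ⌊$245,013 × 200%/5⌋ = $98,005. Book value $147,008.
Year 2: ⌊$147,008 × 200%/5⌋ = $58,803. Book value $88,205.

$58,803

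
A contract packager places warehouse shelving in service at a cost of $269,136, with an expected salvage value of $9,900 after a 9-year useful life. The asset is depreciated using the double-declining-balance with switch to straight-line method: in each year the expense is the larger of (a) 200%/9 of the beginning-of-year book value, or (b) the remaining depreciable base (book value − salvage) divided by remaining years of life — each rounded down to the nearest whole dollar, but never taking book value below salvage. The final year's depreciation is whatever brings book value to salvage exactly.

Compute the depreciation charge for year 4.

Depreciable base = $269,136 − $9,900 = $259,236.
Year 1: DB = ⌊$269,136 × 200%/9⌋ = $59,808; SL = ⌊$259,236/9⌋ = $28,804 → take DB $59,808. Book value $209,328.
Year 2: DB = ⌊$209,328 × 200%/9⌋ = $46,517; SL = ⌊$199,428/8⌋ = $24,928 → take DB $46,517. Book value $162,811.
Year 3: DB = ⌊$162,811 × 200%/9⌋ = $36,180; SL = ⌊$152,911/7⌋ = $21,844 → take DB $36,180. Book value $126,631.
Year 4: DB = ⌊$126,631 × 200%/9⌋ = $28,140; SL = ⌊$116,731/6⌋ = $19,455 → take DB $28,140. Book value $98,491.

$28,140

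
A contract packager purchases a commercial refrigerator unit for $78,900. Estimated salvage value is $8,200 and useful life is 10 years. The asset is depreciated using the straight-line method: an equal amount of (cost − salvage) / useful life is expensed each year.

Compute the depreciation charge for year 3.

$7,070

Depreciable base = $78,900 − $8,200 = $70,700.
Annual expense = $70,700 / 10 = $7,070.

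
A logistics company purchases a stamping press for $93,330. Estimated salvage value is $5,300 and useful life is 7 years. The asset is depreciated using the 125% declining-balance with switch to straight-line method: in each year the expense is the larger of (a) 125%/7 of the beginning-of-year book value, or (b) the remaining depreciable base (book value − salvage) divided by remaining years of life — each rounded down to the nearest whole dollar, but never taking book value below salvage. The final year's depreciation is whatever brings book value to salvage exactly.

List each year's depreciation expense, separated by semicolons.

$16,666; $13,690; $11,534; $11,535; $11,535; $11,535; $11,535

Depreciable base = $93,330 − $5,300 = $88,030.
Year 1: DB = ⌊$93,330 × 125%/7⌋ = $16,666; SL = ⌊$88,030/7⌋ = $12,575 → take DB $16,666. Book value $76,664.
Year 2: DB = ⌊$76,664 × 125%/7⌋ = $13,690; SL = ⌊$71,364/6⌋ = $11,894 → take DB $13,690. Book value $62,974.
Year 3: DB = ⌊$62,974 × 125%/7⌋ = $11,245; SL = ⌊$57,674/5⌋ = $11,534 → take SL $11,534. Book value $51,440.
Year 4: DB = ⌊$51,440 × 125%/7⌋ = $9,185; SL = ⌊$46,140/4⌋ = $11,535 → take SL $11,535. Book value $39,905.
Year 5: DB = ⌊$39,905 × 125%/7⌋ = $7,125; SL = ⌊$34,605/3⌋ = $11,535 → take SL $11,535. Book value $28,370.
Year 6: DB = ⌊$28,370 × 125%/7⌋ = $5,066; SL = ⌊$23,070/2⌋ = $11,535 → take SL $11,535. Book value $16,835.
Year 7 (final): $16,835 − $5,300 = $11,535. Book value $5,300.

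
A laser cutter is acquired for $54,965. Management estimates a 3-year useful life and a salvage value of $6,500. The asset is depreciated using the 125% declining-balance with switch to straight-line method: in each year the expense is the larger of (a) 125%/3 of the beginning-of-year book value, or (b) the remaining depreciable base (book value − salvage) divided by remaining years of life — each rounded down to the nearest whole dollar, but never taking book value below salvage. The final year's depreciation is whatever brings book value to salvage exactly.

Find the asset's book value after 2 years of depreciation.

$18,704

Depreciable base = $54,965 − $6,500 = $48,465.
Year 1: DB = ⌊$54,965 × 125%/3⌋ = $22,902; SL = ⌊$48,465/3⌋ = $16,155 → take DB $22,902. Book value $32,063.
Year 2: DB = ⌊$32,063 × 125%/3⌋ = $13,359; SL = ⌊$25,563/2⌋ = $12,781 → take DB $13,359. Book value $18,704.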